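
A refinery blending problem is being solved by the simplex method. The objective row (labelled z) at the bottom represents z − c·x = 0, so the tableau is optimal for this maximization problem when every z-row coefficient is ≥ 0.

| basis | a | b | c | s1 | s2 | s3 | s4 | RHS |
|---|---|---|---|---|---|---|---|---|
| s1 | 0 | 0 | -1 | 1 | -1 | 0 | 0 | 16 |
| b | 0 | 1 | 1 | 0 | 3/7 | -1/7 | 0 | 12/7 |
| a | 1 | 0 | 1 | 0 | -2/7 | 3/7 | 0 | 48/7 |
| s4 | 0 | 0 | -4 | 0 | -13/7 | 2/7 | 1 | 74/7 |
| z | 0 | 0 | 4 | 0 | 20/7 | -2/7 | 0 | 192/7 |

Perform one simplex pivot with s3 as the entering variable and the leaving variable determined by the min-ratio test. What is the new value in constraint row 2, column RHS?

4

Ratio test on column s3 — row 1: entry 0 ≤ 0; row 2: entry -1/7 ≤ 0; row 3: (48/7)/(3/7) = 16; row 4: (74/7)/(2/7) = 37. Minimum is 16 at row 3 (a leaves); pivot element 3/7.
Divide row 3 by 3/7; eliminate column s3 from the other rows.
Row 2 update in column RHS: 12/7 − (-1/7)·16 = 4.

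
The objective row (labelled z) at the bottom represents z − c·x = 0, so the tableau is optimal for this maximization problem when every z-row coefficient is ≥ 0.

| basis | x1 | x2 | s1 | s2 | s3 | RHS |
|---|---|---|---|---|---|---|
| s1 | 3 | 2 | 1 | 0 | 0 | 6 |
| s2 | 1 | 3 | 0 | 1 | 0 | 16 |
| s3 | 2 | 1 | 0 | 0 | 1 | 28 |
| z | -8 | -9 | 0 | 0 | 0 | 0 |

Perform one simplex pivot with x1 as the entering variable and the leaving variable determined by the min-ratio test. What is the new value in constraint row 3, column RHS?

Ratio test on column x1 — row 1: 6/3 = 2; row 2: 16/1 = 16; row 3: 28/2 = 14. Minimum is 2 at row 1 (s1 leaves); pivot element 3.
Divide row 1 by 3; eliminate column x1 from the other rows.
Row 3 update in column RHS: 28 − 2·2 = 24.

24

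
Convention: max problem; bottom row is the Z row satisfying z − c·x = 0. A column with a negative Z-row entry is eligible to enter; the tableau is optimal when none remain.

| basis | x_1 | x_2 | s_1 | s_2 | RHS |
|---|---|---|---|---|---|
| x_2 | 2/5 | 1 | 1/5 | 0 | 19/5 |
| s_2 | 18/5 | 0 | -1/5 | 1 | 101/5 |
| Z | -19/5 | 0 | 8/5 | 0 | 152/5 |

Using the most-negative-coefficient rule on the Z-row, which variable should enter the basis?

x_1

Negative Z-row entries: x_1: -19/5.
The most negative is -19/5 in column x_1, so x_1 enters.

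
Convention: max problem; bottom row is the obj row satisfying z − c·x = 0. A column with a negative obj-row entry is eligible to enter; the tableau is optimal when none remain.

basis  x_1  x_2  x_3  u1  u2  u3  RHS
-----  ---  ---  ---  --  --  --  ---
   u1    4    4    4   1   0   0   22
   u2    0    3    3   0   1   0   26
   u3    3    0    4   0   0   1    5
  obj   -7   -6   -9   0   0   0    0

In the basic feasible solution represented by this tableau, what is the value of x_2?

0

x_2 is not in the basis, so in the current basic feasible solution x_2 = 0.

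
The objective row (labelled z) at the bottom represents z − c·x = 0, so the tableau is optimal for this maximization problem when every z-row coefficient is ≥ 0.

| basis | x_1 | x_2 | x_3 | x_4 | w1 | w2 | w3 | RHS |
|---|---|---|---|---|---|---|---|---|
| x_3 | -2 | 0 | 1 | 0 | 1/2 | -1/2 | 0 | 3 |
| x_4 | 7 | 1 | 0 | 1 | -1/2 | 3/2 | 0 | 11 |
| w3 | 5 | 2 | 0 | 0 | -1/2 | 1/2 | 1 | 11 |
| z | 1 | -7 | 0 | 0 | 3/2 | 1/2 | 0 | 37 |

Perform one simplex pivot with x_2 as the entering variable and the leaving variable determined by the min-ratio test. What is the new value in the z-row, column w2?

9/4

Ratio test on column x_2 — row 1: entry 0 ≤ 0; row 2: 11/1 = 11; row 3: 11/2 = 11/2. Minimum is 11/2 at row 3 (w3 leaves); pivot element 2.
Divide row 3 by 2; eliminate column x_2 from the other rows.
z-row update in column w2: 1/2 − (-7)·(1/4) = 9/4.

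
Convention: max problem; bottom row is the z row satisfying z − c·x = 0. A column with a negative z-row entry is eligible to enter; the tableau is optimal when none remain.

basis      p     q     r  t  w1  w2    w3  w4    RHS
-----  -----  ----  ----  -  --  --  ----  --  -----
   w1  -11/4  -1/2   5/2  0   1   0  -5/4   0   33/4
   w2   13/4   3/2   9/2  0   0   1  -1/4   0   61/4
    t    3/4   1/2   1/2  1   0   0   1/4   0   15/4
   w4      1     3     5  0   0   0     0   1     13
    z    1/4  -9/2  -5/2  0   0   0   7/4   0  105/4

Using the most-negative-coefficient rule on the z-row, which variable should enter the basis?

q

Negative z-row entries: q: -9/2, r: -5/2.
The most negative is -9/2 in column q, so q enters.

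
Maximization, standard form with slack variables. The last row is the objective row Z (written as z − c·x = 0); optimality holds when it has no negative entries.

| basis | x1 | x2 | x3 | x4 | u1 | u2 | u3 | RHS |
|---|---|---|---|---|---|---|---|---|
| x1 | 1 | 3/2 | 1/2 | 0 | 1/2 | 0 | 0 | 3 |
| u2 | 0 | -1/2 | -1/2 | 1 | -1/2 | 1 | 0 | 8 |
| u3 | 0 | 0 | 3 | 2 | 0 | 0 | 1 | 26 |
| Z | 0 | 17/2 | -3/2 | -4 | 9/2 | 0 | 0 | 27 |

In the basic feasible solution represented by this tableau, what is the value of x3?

0

x3 is not in the basis, so in the current basic feasible solution x3 = 0.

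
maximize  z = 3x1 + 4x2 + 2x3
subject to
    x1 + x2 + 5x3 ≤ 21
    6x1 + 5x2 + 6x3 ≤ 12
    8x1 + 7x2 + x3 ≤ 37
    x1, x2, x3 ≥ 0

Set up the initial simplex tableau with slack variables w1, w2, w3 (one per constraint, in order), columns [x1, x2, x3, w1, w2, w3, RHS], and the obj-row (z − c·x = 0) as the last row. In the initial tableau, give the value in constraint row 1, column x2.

Constraint 1 has coefficient 1 on x2.

1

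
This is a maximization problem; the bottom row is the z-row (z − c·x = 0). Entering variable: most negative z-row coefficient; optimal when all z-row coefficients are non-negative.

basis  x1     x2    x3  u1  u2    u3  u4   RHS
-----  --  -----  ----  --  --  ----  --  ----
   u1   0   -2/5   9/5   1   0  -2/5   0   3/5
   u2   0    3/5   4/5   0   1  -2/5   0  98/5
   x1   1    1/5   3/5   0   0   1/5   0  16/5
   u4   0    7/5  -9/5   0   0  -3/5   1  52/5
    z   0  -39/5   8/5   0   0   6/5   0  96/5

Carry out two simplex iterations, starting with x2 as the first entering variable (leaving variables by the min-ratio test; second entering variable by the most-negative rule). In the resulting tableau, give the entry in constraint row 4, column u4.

1/2

Ratio test on column x2 — row 1: entry -2/5 ≤ 0; row 2: (98/5)/(3/5) = 98/3; row 3: (16/5)/(1/5) = 16; row 4: (52/5)/(7/5) = 52/7. Minimum is 52/7 at row 4 (u4 leaves); pivot element 7/5.
Divide row 4 by 7/5; eliminate column x2 from the other rows.
Second iteration: most negative z-row entry is -59/7 in column x3, so x3 enters.
Ratio test on column x3 — row 1: (25/7)/(9/7) = 25/9; row 2: (106/7)/(11/7) = 106/11; row 3: (12/7)/(6/7) = 2; row 4: entry -9/7 ≤ 0. Minimum is 2 at row 3 (x1 leaves); pivot element 6/7.
Divide row 3 by 6/7; eliminate column x3 from the other rows.
After both pivots, the entry at constraint row 4, column u4 is 1/2.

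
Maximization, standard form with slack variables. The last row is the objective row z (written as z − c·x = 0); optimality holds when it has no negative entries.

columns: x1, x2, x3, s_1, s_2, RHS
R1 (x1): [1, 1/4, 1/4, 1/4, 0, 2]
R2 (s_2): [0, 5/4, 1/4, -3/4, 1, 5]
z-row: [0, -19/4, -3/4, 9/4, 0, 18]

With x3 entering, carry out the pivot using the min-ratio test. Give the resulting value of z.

Ratio test on column x3 — row 1: 2/(1/4) = 8; row 2: 5/(1/4) = 20. Minimum is 8 at row 1 (x1 leaves); pivot element 1/4.
Pivot on row 1; the z-row RHS becomes 18 − (-3/4)·8 = 24.

24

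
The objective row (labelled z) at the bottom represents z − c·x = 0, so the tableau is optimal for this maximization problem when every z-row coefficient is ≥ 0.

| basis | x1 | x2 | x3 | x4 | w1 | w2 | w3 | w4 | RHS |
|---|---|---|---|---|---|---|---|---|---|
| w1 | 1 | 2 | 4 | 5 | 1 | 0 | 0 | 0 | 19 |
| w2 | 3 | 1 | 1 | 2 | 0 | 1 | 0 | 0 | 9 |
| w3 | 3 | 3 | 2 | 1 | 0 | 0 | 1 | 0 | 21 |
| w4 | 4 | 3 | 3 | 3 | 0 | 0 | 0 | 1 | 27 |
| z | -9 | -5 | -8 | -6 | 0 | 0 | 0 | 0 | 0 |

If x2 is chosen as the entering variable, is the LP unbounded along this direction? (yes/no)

Column x2 has positive entries in row(s) 1, 2, 3, 4, so the ratio test bounds it — not unbounded.

no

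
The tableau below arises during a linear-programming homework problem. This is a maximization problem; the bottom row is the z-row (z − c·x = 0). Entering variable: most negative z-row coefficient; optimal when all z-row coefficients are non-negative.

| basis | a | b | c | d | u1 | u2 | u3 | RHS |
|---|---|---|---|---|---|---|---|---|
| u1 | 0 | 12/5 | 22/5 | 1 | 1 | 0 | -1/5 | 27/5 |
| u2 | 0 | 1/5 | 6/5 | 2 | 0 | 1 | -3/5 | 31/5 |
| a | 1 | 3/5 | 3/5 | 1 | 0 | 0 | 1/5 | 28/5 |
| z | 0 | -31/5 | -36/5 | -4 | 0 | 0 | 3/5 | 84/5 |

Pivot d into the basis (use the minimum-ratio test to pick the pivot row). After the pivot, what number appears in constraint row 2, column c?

3/5

Ratio test on column d — row 1: (27/5)/1 = 27/5; row 2: (31/5)/2 = 31/10; row 3: (28/5)/1 = 28/5. Minimum is 31/10 at row 2 (u2 leaves); pivot element 2.
Divide row 2 by 2; eliminate column d from the other rows.
In the new row 2, the c entry is the old entry divided by the pivot: (6/5)/2 = 3/5.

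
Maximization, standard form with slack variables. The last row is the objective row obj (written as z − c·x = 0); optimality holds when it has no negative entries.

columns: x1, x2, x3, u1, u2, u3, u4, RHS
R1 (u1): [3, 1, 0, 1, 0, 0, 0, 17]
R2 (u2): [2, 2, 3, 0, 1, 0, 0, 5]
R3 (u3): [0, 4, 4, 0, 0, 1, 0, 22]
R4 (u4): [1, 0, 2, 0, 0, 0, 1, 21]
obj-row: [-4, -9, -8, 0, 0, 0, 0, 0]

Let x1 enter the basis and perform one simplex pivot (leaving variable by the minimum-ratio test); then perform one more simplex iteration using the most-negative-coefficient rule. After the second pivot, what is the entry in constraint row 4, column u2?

Ratio test on column x1 — row 1: 17/3 = 17/3; row 2: 5/2 = 5/2; row 3: entry 0 ≤ 0; row 4: 21/1 = 21. Minimum is 5/2 at row 2 (u2 leaves); pivot element 2.
Divide row 2 by 2; eliminate column x1 from the other rows.
Second iteration: most negative obj-row entry is -5 in column x2, so x2 enters.
Ratio test on column x2 — row 1: entry -2 ≤ 0; row 2: (5/2)/1 = 5/2; row 3: 22/4 = 11/2; row 4: entry -1 ≤ 0. Minimum is 5/2 at row 2 (x1 leaves); pivot element 1.
Divide row 2 by 1; eliminate column x2 from the other rows.
After both pivots, the entry at constraint row 4, column u2 is 0.

0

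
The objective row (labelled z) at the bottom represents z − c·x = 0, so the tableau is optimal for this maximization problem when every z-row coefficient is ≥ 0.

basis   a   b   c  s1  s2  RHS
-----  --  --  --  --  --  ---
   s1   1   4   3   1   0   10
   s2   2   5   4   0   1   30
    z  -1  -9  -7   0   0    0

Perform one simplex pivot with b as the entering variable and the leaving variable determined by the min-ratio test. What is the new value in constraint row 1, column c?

3/4

Ratio test on column b — row 1: 10/4 = 5/2; row 2: 30/5 = 6. Minimum is 5/2 at row 1 (s1 leaves); pivot element 4.
Divide row 1 by 4; eliminate column b from the other rows.
In the new row 1, the c entry is the old entry divided by the pivot: 3/4 = 3/4.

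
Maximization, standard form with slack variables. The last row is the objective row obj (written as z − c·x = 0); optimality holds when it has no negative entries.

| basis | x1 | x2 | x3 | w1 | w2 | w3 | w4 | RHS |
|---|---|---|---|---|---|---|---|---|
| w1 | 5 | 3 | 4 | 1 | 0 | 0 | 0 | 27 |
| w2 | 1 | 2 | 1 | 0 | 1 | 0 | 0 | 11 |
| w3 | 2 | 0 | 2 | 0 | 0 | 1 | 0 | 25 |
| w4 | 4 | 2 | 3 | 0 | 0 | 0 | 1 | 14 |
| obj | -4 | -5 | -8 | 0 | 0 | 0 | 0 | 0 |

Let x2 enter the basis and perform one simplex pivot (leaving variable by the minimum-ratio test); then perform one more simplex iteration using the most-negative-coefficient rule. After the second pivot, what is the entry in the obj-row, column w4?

Ratio test on column x2 — row 1: 27/3 = 9; row 2: 11/2 = 11/2; row 3: entry 0 ≤ 0; row 4: 14/2 = 7. Minimum is 11/2 at row 2 (w2 leaves); pivot element 2.
Divide row 2 by 2; eliminate column x2 from the other rows.
Second iteration: most negative obj-row entry is -11/2 in column x3, so x3 enters.
Ratio test on column x3 — row 1: (21/2)/(5/2) = 21/5; row 2: (11/2)/(1/2) = 11; row 3: 25/2 = 25/2; row 4: 3/2 = 3/2. Minimum is 3/2 at row 4 (w4 leaves); pivot element 2.
Divide row 4 by 2; eliminate column x3 from the other rows.
After both pivots, the entry at the obj-row, column w4 is 11/4.

11/4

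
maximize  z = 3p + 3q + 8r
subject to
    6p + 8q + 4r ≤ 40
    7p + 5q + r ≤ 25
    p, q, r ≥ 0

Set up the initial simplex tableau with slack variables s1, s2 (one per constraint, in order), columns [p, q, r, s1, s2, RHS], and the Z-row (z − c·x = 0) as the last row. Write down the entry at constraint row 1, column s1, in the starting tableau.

1

Slack s1 belongs to constraint 1; its column is the unit vector e_1, so the entry in row 1 is 1.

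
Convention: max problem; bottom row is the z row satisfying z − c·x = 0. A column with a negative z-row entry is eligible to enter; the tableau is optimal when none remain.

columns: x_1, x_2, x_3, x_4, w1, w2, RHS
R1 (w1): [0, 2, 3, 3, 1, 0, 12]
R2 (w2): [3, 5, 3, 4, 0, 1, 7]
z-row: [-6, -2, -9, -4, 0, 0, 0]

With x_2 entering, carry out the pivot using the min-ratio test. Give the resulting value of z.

Ratio test on column x_2 — row 1: 12/2 = 6; row 2: 7/5 = 7/5. Minimum is 7/5 at row 2 (w2 leaves); pivot element 5.
Pivot on row 2; the z-row RHS becomes 0 − (-2)·(7/5) = 14/5.

14/5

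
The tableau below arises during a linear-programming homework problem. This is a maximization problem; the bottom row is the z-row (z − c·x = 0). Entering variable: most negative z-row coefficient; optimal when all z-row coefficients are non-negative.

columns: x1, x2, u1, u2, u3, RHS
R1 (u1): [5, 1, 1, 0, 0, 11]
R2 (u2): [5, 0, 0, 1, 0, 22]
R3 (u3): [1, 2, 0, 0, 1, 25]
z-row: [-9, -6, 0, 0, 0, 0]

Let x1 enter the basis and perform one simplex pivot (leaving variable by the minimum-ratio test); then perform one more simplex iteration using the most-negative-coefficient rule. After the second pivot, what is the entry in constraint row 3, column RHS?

3

Ratio test on column x1 — row 1: 11/5 = 11/5; row 2: 22/5 = 22/5; row 3: 25/1 = 25. Minimum is 11/5 at row 1 (u1 leaves); pivot element 5.
Divide row 1 by 5; eliminate column x1 from the other rows.
Second iteration: most negative z-row entry is -21/5 in column x2, so x2 enters.
Ratio test on column x2 — row 1: (11/5)/(1/5) = 11; row 2: entry -1 ≤ 0; row 3: (114/5)/(9/5) = 38/3. Minimum is 11 at row 1 (x1 leaves); pivot element 1/5.
Divide row 1 by 1/5; eliminate column x2 from the other rows.
After both pivots, the entry at constraint row 3, column RHS is 3.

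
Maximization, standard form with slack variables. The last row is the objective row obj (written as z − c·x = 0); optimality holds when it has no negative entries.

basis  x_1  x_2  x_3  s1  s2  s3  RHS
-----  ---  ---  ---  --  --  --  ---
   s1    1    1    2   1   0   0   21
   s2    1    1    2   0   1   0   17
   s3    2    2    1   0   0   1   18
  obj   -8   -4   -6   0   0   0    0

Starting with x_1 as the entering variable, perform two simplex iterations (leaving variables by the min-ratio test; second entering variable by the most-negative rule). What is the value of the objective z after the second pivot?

248/3

Ratio test on column x_1 — row 1: 21/1 = 21; row 2: 17/1 = 17; row 3: 18/2 = 9. Minimum is 9 at row 3 (s3 leaves); pivot element 2.
Pivot on row 3; the obj-row RHS becomes 0 − (-8)·9 = 72.
Next entering variable (most negative obj-row entry -2): x_3.
Ratio test on column x_3 — row 1: 12/(3/2) = 8; row 2: 8/(3/2) = 16/3; row 3: 9/(1/2) = 18. Minimum is 16/3 at row 2 (s2 leaves); pivot element 3/2.
After the second pivot the obj-row RHS is 72 − (-2)·(16/3) = 248/3.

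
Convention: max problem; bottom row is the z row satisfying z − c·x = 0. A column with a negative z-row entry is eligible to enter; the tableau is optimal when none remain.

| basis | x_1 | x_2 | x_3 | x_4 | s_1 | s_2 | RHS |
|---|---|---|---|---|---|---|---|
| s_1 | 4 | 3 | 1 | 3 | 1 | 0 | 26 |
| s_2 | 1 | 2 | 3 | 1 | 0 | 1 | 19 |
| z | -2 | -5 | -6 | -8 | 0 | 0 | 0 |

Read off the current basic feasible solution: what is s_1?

s_1 is basic (row 1); its value is the RHS of that row, 26.

26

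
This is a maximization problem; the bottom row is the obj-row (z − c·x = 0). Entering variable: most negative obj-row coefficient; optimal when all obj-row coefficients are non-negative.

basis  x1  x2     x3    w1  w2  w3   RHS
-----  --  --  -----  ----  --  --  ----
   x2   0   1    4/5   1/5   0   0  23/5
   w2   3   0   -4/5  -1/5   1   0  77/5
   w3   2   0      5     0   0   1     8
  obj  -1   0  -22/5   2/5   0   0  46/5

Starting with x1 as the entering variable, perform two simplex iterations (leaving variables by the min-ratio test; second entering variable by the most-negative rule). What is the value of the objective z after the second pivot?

406/25

Ratio test on column x1 — row 1: entry 0 ≤ 0; row 2: (77/5)/3 = 77/15; row 3: 8/2 = 4. Minimum is 4 at row 3 (w3 leaves); pivot element 2.
Pivot on row 3; the obj-row RHS becomes 46/5 − (-1)·4 = 66/5.
Next entering variable (most negative obj-row entry -19/10): x3.
Ratio test on column x3 — row 1: (23/5)/(4/5) = 23/4; row 2: entry -83/10 ≤ 0; row 3: 4/(5/2) = 8/5. Minimum is 8/5 at row 3 (x1 leaves); pivot element 5/2.
After the second pivot the obj-row RHS is 66/5 − (-19/10)·(8/5) = 406/25.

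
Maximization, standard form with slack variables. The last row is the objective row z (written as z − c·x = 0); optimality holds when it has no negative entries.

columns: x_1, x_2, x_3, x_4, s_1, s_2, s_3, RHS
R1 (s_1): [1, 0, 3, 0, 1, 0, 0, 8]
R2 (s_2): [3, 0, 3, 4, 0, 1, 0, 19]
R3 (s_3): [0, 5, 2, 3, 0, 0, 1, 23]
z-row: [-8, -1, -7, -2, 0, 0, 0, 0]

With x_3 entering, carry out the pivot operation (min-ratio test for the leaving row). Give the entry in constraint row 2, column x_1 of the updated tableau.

Ratio test on column x_3 — row 1: 8/3 = 8/3; row 2: 19/3 = 19/3; row 3: 23/2 = 23/2. Minimum is 8/3 at row 1 (s_1 leaves); pivot element 3.
Divide row 1 by 3; eliminate column x_3 from the other rows.
Row 2 update in column x_1: 3 − 3·(1/3) = 2.

2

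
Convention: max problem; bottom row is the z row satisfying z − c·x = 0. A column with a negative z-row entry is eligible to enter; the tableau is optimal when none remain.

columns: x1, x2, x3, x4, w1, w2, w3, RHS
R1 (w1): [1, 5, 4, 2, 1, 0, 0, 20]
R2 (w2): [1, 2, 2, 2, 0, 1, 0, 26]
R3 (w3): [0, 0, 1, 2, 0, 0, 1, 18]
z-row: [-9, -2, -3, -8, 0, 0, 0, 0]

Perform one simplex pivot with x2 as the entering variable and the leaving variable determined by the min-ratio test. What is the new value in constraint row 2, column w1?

-2/5

Ratio test on column x2 — row 1: 20/5 = 4; row 2: 26/2 = 13; row 3: entry 0 ≤ 0. Minimum is 4 at row 1 (w1 leaves); pivot element 5.
Divide row 1 by 5; eliminate column x2 from the other rows.
Row 2 update in column w1: 0 − 2·(1/5) = -2/5.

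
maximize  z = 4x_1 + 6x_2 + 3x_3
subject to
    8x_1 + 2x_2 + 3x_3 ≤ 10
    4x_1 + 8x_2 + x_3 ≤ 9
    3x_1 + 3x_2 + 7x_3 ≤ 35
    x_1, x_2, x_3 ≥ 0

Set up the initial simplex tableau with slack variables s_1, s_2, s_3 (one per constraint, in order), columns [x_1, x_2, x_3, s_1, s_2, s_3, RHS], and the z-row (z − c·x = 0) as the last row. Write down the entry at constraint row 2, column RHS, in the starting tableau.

The RHS of constraint 2 is b_2 = 9.

9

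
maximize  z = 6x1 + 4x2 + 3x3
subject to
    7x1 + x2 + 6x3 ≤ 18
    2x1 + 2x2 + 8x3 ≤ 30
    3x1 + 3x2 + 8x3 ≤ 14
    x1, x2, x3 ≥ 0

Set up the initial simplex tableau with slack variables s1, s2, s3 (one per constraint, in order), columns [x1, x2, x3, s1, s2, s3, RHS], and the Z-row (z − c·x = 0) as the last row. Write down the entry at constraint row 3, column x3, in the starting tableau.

8

Constraint 3 has coefficient 8 on x3.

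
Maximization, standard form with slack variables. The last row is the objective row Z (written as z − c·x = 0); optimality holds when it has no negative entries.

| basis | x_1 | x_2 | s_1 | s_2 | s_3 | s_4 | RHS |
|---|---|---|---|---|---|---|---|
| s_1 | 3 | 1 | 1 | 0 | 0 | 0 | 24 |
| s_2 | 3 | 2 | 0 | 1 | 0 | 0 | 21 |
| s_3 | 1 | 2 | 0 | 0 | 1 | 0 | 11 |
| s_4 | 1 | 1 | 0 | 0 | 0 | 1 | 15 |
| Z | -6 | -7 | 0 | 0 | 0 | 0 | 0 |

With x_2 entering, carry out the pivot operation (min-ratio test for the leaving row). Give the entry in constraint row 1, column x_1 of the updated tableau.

Ratio test on column x_2 — row 1: 24/1 = 24; row 2: 21/2 = 21/2; row 3: 11/2 = 11/2; row 4: 15/1 = 15. Minimum is 11/2 at row 3 (s_3 leaves); pivot element 2.
Divide row 3 by 2; eliminate column x_2 from the other rows.
Row 1 update in column x_1: 3 − 1·(1/2) = 5/2.

5/2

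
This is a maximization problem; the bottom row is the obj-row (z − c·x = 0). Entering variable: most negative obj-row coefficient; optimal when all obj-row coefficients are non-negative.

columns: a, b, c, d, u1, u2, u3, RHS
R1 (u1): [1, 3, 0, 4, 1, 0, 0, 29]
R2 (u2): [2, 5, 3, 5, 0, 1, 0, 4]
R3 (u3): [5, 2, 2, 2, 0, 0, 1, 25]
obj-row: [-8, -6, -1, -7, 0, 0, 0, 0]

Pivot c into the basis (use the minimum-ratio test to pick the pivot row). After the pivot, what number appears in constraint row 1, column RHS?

Ratio test on column c — row 1: entry 0 ≤ 0; row 2: 4/3 = 4/3; row 3: 25/2 = 25/2. Minimum is 4/3 at row 2 (u2 leaves); pivot element 3.
Divide row 2 by 3; eliminate column c from the other rows.
Row 1 update in column RHS: 29 − 0·(4/3) = 29.

29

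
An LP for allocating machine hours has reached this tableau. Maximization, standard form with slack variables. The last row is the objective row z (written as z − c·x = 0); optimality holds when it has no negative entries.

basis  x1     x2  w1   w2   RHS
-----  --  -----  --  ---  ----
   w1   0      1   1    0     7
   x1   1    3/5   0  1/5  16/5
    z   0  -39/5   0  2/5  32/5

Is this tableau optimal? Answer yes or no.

The z-row has a negative entry -39/5 in column x2, so it is not optimal.

no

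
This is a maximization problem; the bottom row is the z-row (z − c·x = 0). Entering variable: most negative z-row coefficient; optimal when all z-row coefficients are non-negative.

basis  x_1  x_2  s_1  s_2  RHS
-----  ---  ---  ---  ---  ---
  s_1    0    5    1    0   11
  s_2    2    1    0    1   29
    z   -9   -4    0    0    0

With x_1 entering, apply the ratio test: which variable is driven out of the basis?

s_2

Column x_1 entries and ratios — s_1: 0 ≤ 0, skip; s_2: 29/2 = 29/2.
Smallest ratio is 29/2 in the row of s_2, so s_2 leaves.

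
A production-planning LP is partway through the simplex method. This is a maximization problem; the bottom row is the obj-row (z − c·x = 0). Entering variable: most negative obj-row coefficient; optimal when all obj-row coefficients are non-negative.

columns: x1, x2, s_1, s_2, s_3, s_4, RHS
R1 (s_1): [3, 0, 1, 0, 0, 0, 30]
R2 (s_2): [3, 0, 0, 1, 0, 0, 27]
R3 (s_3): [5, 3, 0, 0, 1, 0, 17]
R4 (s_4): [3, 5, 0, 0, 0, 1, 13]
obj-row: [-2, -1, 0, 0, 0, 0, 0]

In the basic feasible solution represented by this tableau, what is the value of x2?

0

x2 is not in the basis, so in the current basic feasible solution x2 = 0.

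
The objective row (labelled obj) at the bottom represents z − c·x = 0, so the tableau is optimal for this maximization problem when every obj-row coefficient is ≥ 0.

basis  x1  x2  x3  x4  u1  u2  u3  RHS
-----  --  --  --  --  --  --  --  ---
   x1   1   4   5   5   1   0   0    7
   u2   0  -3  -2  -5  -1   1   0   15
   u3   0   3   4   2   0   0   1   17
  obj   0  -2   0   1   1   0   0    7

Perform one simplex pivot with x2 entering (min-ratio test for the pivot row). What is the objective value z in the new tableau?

21/2

Ratio test on column x2 — row 1: 7/4 = 7/4; row 2: entry -3 ≤ 0; row 3: 17/3 = 17/3. Minimum is 7/4 at row 1 (x1 leaves); pivot element 4.
Pivot on row 1; the obj-row RHS becomes 7 − (-2)·(7/4) = 21/2.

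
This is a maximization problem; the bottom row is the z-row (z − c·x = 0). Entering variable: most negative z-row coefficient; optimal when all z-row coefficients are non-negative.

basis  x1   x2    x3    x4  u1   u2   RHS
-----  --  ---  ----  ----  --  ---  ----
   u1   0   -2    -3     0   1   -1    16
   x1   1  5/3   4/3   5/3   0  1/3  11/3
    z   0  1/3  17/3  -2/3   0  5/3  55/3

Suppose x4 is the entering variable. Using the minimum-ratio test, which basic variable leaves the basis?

Column x4 entries and ratios — u1: 0 ≤ 0, skip; x1: (11/3)/(5/3) = 11/5.
Smallest ratio is 11/5 in the row of x1, so x1 leaves.

x1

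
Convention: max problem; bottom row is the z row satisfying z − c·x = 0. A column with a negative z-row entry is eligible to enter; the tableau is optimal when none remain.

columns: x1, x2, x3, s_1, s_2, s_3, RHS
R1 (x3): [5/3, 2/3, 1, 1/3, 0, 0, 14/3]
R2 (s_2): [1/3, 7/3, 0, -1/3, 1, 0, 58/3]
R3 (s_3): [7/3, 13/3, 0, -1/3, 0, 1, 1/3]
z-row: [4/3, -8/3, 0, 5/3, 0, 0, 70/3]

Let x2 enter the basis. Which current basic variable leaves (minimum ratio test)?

s_3

Column x2 entries and ratios — x3: (14/3)/(2/3) = 7; s_2: (58/3)/(7/3) = 58/7; s_3: (1/3)/(13/3) = 1/13.
Smallest ratio is 1/13 in the row of s_3, so s_3 leaves.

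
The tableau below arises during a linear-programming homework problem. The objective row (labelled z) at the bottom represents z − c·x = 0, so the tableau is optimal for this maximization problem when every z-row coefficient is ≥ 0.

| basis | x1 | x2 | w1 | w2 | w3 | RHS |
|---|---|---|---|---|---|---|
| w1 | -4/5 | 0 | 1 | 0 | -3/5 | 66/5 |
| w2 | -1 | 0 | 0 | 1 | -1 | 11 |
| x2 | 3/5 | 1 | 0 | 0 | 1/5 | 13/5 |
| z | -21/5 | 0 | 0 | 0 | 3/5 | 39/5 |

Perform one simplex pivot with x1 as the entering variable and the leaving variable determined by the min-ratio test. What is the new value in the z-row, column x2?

Ratio test on column x1 — row 1: entry -4/5 ≤ 0; row 2: entry -1 ≤ 0; row 3: (13/5)/(3/5) = 13/3. Minimum is 13/3 at row 3 (x2 leaves); pivot element 3/5.
Divide row 3 by 3/5; eliminate column x1 from the other rows.
z-row update in column x2: 0 − (-21/5)·(5/3) = 7.

7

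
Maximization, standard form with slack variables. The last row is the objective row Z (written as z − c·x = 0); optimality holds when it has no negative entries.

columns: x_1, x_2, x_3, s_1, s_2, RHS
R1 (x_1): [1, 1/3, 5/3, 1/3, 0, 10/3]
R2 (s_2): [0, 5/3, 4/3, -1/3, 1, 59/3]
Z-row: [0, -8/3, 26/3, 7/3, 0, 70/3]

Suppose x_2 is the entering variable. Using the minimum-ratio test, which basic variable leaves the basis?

x_1

Column x_2 entries and ratios — x_1: (10/3)/(1/3) = 10; s_2: (59/3)/(5/3) = 59/5.
Smallest ratio is 10 in the row of x_1, so x_1 leaves.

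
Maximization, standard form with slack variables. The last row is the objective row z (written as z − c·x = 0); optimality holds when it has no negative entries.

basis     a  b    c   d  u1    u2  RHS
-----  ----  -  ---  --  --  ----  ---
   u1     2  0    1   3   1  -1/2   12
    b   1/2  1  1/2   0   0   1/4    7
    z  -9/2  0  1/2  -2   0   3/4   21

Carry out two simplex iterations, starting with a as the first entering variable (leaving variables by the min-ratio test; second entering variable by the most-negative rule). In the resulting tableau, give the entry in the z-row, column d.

Ratio test on column a — row 1: 12/2 = 6; row 2: 7/(1/2) = 14. Minimum is 6 at row 1 (u1 leaves); pivot element 2.
Divide row 1 by 2; eliminate column a from the other rows.
Second iteration: most negative z-row entry is -3/8 in column u2, so u2 enters.
Ratio test on column u2 — row 1: entry -1/4 ≤ 0; row 2: 4/(3/8) = 32/3. Minimum is 32/3 at row 2 (b leaves); pivot element 3/8.
Divide row 2 by 3/8; eliminate column u2 from the other rows.
After both pivots, the entry at the z-row, column d is 4.

4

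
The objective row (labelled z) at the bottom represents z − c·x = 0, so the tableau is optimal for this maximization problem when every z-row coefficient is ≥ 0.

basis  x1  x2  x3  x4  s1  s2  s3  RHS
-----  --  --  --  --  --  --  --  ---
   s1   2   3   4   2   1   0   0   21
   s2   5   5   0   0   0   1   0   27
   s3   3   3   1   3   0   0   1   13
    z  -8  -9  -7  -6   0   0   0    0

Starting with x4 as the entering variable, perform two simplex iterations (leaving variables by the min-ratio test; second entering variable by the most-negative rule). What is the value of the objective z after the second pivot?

Ratio test on column x4 — row 1: 21/2 = 21/2; row 2: entry 0 ≤ 0; row 3: 13/3 = 13/3. Minimum is 13/3 at row 3 (s3 leaves); pivot element 3.
Pivot on row 3; the z-row RHS becomes 0 − (-6)·(13/3) = 26.
Next entering variable (most negative z-row entry -5): x3.
Ratio test on column x3 — row 1: (37/3)/(10/3) = 37/10; row 2: entry 0 ≤ 0; row 3: (13/3)/(1/3) = 13. Minimum is 37/10 at row 1 (s1 leaves); pivot element 10/3.
After the second pivot the z-row RHS is 26 − (-5)·(37/10) = 89/2.

89/2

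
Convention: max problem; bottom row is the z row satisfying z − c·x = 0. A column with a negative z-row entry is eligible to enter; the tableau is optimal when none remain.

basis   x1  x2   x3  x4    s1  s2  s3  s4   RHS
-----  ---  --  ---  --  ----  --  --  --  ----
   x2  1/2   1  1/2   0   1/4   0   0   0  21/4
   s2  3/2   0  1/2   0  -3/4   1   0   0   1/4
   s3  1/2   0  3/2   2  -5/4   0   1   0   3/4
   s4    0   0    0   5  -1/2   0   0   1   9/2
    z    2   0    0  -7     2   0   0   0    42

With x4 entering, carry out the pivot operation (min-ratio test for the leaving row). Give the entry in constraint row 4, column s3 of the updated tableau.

-5/2

Ratio test on column x4 — row 1: entry 0 ≤ 0; row 2: entry 0 ≤ 0; row 3: (3/4)/2 = 3/8; row 4: (9/2)/5 = 9/10. Minimum is 3/8 at row 3 (s3 leaves); pivot element 2.
Divide row 3 by 2; eliminate column x4 from the other rows.
Row 4 update in column s3: 0 − 5·(1/2) = -5/2.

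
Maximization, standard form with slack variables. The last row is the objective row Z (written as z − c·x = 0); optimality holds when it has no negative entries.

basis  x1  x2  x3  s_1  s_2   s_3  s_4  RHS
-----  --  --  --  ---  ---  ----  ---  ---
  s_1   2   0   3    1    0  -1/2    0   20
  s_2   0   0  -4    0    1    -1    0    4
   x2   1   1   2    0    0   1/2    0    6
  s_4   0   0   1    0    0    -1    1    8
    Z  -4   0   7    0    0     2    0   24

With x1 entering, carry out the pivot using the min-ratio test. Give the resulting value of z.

48

Ratio test on column x1 — row 1: 20/2 = 10; row 2: entry 0 ≤ 0; row 3: 6/1 = 6; row 4: entry 0 ≤ 0. Minimum is 6 at row 3 (x2 leaves); pivot element 1.
Pivot on row 3; the Z-row RHS becomes 24 − (-4)·6 = 48.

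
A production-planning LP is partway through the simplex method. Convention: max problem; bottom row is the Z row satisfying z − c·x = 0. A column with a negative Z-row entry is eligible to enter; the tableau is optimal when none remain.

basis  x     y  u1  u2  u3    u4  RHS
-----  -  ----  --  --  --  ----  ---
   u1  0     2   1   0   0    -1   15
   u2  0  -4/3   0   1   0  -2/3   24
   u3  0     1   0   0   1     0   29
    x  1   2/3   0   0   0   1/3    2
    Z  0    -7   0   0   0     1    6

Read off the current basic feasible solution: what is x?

x is basic (row 4); its value is the RHS of that row, 2.

2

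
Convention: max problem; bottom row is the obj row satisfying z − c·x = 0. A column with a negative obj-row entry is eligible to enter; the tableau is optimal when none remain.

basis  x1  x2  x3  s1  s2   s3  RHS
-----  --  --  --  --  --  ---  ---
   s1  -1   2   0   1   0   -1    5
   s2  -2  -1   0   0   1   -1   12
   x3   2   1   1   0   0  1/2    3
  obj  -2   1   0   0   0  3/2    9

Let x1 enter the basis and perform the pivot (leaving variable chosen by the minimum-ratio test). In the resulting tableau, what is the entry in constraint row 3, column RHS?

Ratio test on column x1 — row 1: entry -1 ≤ 0; row 2: entry -2 ≤ 0; row 3: 3/2 = 3/2. Minimum is 3/2 at row 3 (x3 leaves); pivot element 2.
Divide row 3 by 2; eliminate column x1 from the other rows.
In the new row 3, the RHS entry is the old entry divided by the pivot: 3/2 = 3/2.

3/2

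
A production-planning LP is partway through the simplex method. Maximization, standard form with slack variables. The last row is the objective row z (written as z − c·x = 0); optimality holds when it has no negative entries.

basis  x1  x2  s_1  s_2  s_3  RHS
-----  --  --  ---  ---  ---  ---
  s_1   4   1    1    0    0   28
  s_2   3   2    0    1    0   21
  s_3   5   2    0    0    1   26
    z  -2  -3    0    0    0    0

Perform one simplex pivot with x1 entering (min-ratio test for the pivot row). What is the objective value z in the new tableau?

52/5

Ratio test on column x1 — row 1: 28/4 = 7; row 2: 21/3 = 7; row 3: 26/5 = 26/5. Minimum is 26/5 at row 3 (s_3 leaves); pivot element 5.
Pivot on row 3; the z-row RHS becomes 0 − (-2)·(26/5) = 52/5.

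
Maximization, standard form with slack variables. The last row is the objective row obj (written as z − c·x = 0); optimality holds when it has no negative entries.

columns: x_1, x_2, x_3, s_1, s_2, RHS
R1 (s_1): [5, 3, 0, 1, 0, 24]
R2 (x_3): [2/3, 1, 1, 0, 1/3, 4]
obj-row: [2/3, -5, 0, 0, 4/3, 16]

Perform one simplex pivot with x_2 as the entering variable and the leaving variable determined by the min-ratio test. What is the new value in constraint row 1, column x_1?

3

Ratio test on column x_2 — row 1: 24/3 = 8; row 2: 4/1 = 4. Minimum is 4 at row 2 (x_3 leaves); pivot element 1.
Divide row 2 by 1; eliminate column x_2 from the other rows.
Row 1 update in column x_1: 5 − 3·(2/3) = 3.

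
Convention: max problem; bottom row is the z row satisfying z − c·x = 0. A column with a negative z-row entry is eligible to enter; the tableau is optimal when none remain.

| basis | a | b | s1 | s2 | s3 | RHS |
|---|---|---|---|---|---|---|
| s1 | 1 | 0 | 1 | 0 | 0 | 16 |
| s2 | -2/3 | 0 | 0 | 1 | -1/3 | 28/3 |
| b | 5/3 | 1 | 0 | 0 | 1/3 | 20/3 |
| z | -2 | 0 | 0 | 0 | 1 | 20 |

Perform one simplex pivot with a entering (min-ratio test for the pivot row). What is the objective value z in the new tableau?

28

Ratio test on column a — row 1: 16/1 = 16; row 2: entry -2/3 ≤ 0; row 3: (20/3)/(5/3) = 4. Minimum is 4 at row 3 (b leaves); pivot element 5/3.
Pivot on row 3; the z-row RHS becomes 20 − (-2)·4 = 28.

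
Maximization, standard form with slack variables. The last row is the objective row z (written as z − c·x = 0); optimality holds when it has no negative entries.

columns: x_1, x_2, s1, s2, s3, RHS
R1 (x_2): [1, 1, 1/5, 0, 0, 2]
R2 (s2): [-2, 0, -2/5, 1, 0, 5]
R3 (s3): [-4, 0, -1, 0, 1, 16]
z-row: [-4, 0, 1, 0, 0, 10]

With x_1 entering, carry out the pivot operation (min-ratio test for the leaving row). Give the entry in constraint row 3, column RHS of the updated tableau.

24

Ratio test on column x_1 — row 1: 2/1 = 2; row 2: entry -2 ≤ 0; row 3: entry -4 ≤ 0. Minimum is 2 at row 1 (x_2 leaves); pivot element 1.
Divide row 1 by 1; eliminate column x_1 from the other rows.
Row 3 update in column RHS: 16 − (-4)·2 = 24.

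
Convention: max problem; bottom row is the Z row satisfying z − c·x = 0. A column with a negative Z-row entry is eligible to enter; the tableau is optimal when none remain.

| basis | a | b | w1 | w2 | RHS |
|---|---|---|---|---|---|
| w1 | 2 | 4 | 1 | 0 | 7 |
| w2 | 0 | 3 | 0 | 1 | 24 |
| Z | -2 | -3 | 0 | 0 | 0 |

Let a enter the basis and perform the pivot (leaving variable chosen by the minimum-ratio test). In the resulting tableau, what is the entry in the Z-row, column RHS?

Ratio test on column a — row 1: 7/2 = 7/2; row 2: entry 0 ≤ 0. Minimum is 7/2 at row 1 (w1 leaves); pivot element 2.
Divide row 1 by 2; eliminate column a from the other rows.
Z-row update in column RHS: 0 − (-2)·(7/2) = 7.

7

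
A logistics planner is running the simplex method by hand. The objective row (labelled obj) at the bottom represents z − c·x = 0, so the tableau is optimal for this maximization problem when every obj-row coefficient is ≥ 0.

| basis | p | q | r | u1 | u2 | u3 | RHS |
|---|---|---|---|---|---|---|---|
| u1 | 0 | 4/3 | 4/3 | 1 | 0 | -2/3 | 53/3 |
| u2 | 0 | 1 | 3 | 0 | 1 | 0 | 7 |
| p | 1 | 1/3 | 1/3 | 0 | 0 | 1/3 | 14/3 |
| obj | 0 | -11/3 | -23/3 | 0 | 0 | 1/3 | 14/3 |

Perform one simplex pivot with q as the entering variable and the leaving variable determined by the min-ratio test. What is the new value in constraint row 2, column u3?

0

Ratio test on column q — row 1: (53/3)/(4/3) = 53/4; row 2: 7/1 = 7; row 3: (14/3)/(1/3) = 14. Minimum is 7 at row 2 (u2 leaves); pivot element 1.
Divide row 2 by 1; eliminate column q from the other rows.
In the new row 2, the u3 entry is the old entry divided by the pivot: 0/1 = 0.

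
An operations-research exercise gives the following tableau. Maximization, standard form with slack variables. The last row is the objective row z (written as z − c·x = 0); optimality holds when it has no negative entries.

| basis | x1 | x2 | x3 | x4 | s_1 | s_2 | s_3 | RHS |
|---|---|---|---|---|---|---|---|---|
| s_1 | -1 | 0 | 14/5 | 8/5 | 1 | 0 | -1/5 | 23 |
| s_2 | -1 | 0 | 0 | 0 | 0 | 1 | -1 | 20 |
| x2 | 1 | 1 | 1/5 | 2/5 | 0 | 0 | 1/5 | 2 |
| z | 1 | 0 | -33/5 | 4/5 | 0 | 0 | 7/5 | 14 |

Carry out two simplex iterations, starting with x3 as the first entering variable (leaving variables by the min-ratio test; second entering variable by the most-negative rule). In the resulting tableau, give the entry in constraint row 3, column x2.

Ratio test on column x3 — row 1: 23/(14/5) = 115/14; row 2: entry 0 ≤ 0; row 3: 2/(1/5) = 10. Minimum is 115/14 at row 1 (s_1 leaves); pivot element 14/5.
Divide row 1 by 14/5; eliminate column x3 from the other rows.
Second iteration: most negative z-row entry is -19/14 in column x1, so x1 enters.
Ratio test on column x1 — row 1: entry -5/14 ≤ 0; row 2: entry -1 ≤ 0; row 3: (5/14)/(15/14) = 1/3. Minimum is 1/3 at row 3 (x2 leaves); pivot element 15/14.
Divide row 3 by 15/14; eliminate column x1 from the other rows.
After both pivots, the entry at constraint row 3, column x2 is 14/15.

14/15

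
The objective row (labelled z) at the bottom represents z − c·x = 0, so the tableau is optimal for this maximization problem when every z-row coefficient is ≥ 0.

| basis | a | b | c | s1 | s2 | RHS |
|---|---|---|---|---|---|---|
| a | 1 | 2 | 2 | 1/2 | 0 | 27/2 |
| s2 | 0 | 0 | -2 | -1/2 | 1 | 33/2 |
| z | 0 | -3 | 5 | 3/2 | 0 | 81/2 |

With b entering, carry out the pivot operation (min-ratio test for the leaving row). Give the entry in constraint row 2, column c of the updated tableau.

Ratio test on column b — row 1: (27/2)/2 = 27/4; row 2: entry 0 ≤ 0. Minimum is 27/4 at row 1 (a leaves); pivot element 2.
Divide row 1 by 2; eliminate column b from the other rows.
Row 2 update in column c: -2 − 0·1 = -2.

-2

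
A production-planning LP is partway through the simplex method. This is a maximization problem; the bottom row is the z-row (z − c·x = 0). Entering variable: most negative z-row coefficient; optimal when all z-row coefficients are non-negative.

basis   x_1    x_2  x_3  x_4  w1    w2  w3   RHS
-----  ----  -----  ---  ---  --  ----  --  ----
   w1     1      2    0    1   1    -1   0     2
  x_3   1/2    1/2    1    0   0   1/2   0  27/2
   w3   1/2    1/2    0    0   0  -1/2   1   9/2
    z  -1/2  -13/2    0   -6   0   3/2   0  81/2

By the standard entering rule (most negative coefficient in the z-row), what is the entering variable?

Negative z-row entries: x_1: -1/2, x_2: -13/2, x_4: -6.
The most negative is -13/2 in column x_2, so x_2 enters.

x_2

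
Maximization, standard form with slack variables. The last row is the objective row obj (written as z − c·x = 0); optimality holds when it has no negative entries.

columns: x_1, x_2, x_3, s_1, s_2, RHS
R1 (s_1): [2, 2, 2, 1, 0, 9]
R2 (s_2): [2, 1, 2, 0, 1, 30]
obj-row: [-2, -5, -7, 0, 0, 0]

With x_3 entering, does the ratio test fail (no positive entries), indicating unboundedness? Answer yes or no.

no

Column x_3 has positive entries in row(s) 1, 2, so the ratio test bounds it — not unbounded.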